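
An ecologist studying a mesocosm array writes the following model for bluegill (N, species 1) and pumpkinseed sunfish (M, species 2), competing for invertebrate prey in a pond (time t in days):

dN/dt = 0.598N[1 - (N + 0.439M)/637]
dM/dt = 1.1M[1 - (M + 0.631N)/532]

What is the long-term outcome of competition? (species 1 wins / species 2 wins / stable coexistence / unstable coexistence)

Compare the nullcline intercepts: K1/α12 = 637/0.439 = 1450 > K2 = 532; K2/α21 = 532/0.631 = 843 > K1 = 637.
Since both inequalities hold, each species can invade when rare, so the interior equilibrium is stable.

stable coexistence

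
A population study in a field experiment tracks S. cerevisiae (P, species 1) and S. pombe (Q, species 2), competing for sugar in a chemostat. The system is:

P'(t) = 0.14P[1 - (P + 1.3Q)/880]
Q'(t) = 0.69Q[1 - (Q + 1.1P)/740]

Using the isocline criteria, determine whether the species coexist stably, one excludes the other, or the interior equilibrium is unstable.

unstable coexistence (outcome depends on initial conditions)

Compare the nullcline intercepts: K1/α12 = 880/1.3 = 677 < K2 = 740; K2/α21 = 740/1.1 = 673 < K1 = 880.
Since both are reversed, neither can invade when rare; the interior point is a saddle.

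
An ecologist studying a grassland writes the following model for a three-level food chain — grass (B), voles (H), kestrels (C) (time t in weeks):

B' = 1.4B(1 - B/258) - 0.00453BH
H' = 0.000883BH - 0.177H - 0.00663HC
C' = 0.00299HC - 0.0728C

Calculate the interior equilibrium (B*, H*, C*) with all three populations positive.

B* ≈ 238, H* ≈ 24.3, C* ≈ 4.96

From dC/dt = 0: 0.00299H* = 0.0728, so H* = 24.3.
From dB/dt = 0: 1.4(1 - B*/258) = 0.00453·24.3, giving B* = 258·(1 - 0.0788) = 238.
From dH/dt = 0: 0.000883·238 - 0.177 = 0.00663C*, so C* = 0.0329/0.00663 = 4.96.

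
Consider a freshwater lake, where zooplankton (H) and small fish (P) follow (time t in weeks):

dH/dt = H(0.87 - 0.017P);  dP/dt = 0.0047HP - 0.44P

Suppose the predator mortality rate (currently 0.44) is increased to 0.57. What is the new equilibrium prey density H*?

At the interior fixed point, setting dP/dt = 0 with P > 0 fixes H* = (predator death rate)/(HP coefficient) — independent of the other coefficients.
With the change, H* = 0.57/0.0047 = 121; it rises from 93.6.

H* ≈ 121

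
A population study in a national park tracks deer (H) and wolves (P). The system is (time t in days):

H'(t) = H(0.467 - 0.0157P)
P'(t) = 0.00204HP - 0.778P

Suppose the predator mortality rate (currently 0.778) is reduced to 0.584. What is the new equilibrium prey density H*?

H* ≈ 286

At the interior fixed point, setting dP/dt = 0 with P > 0 fixes H* = (predator death rate)/(HP coefficient) — independent of the other coefficients.
With the change, H* = 0.584/0.00204 = 286; it falls from 381.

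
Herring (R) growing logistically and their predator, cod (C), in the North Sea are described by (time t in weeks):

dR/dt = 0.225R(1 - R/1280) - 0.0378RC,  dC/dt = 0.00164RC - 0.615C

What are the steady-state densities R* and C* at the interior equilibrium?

From dC/dt = 0 with C > 0: 0.00164R* = 0.615, so R* = 375.
Substitute into dR/dt = 0: 0.225(1 - 375/1280) = 0.0378C*.
The bracket is 0.707, giving C* = 0.159/0.0378 = 4.21.

R* ≈ 375, C* ≈ 4.21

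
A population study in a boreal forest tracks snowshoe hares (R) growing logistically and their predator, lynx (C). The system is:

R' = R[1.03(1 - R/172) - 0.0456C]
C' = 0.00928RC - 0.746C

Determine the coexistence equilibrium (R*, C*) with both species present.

R* ≈ 80.4, C* ≈ 12

From dC/dt = 0 with C > 0: 0.00928R* = 0.746, so R* = 80.4.
Substitute into dR/dt = 0: 1.03(1 - 80.4/172) = 0.0456C*.
The bracket is 0.533, giving C* = 0.549/0.0456 = 12.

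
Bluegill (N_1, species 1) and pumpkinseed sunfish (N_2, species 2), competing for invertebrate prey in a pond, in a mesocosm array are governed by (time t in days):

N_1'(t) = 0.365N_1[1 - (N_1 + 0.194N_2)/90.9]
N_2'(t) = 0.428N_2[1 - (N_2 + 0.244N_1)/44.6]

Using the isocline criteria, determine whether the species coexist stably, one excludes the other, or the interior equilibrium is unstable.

Compare the nullcline intercepts: K1/α12 = 90.9/0.194 = 469 > K2 = 44.6; K2/α21 = 44.6/0.244 = 183 > K1 = 90.9.
Since both inequalities hold, each species can invade when rare, so the interior equilibrium is stable.

stable coexistence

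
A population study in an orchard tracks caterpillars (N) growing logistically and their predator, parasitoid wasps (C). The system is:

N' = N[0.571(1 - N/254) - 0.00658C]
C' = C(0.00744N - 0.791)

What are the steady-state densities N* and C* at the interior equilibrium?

N* ≈ 106, C* ≈ 50.5

From dC/dt = 0 with C > 0: 0.00744N* = 0.791, so N* = 106.
Substitute into dN/dt = 0: 0.571(1 - 106/254) = 0.00658C*.
The bracket is 0.581, giving C* = 0.332/0.00658 = 50.5.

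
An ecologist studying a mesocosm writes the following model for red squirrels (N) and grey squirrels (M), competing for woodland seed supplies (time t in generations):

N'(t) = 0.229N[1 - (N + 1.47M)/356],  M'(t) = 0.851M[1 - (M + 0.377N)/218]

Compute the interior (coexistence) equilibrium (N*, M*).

N* ≈ 79.7, M* ≈ 188

Setting both brackets to zero gives the nullclines N + 1.47M = 356 and 0.377N + M = 218.
Substituting M = 218 - 0.377N into the first: N(1 - 1.47·0.377) = 356 - 1.47·218.
So N* = 35.5/0.446 = 79.7, and then M* = 218 - 0.377·79.7 = 188.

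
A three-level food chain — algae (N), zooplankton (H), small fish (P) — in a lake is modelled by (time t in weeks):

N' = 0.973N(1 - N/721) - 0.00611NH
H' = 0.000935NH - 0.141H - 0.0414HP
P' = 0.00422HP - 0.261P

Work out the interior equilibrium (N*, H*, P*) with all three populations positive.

From dP/dt = 0: 0.00422H* = 0.261, so H* = 61.8.
From dN/dt = 0: 0.973(1 - N*/721) = 0.00611·61.8, giving N* = 721·(1 - 0.388) = 441.
From dH/dt = 0: 0.000935·441 - 0.141 = 0.0414P*, so P* = 0.271/0.0414 = 6.55.

N* ≈ 441, H* ≈ 61.8, P* ≈ 6.55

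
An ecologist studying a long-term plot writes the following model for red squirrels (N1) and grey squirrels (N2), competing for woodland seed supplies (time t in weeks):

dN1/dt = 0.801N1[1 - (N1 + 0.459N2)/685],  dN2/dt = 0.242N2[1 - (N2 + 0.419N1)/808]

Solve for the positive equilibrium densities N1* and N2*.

N1* ≈ 389, N2* ≈ 645

Setting both brackets to zero gives the nullclines N1 + 0.459N2 = 685 and 0.419N1 + N2 = 808.
Substituting N2 = 808 - 0.419N1 into the first: N1(1 - 0.459·0.419) = 685 - 0.459·808.
So N1* = 314/0.808 = 389, and then N2* = 808 - 0.419·389 = 645.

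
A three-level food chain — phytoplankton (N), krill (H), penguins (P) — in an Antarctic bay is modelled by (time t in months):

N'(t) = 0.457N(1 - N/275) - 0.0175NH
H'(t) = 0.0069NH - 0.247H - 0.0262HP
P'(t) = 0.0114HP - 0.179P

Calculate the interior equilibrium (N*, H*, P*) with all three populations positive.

From dP/dt = 0: 0.0114H* = 0.179, so H* = 15.7.
From dN/dt = 0: 0.457(1 - N*/275) = 0.0175·15.7, giving N* = 275·(1 - 0.601) = 110.
From dH/dt = 0: 0.0069·110 - 0.247 = 0.0262P*, so P* = 0.51/0.0262 = 19.4.

N* ≈ 110, H* ≈ 15.7, P* ≈ 19.4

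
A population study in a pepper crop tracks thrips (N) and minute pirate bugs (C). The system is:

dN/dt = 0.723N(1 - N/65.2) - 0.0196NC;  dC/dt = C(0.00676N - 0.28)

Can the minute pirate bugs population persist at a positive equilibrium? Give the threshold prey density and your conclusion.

The predator equation gives dC/dt > 0 only when N > 0.28/0.00676 = 41.4.
Without the predator, N → K = 65.2. Since 65.2 > 41.4, the predator can invade and persist.

Threshold N = 41.4; K > 41.4, so yes, the predator persists.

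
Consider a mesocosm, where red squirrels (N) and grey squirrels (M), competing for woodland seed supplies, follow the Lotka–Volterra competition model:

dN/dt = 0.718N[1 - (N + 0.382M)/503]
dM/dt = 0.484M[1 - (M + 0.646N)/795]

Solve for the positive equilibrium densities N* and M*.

Setting both brackets to zero gives the nullclines N + 0.382M = 503 and 0.646N + M = 795.
Substituting M = 795 - 0.646N into the first: N(1 - 0.382·0.646) = 503 - 0.382·795.
So N* = 199/0.753 = 265, and then M* = 795 - 0.646·265 = 624.

N* ≈ 265, M* ≈ 624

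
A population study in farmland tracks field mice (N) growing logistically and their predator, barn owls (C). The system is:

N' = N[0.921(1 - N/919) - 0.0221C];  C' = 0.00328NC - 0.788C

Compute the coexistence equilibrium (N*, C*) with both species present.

From dC/dt = 0 with C > 0: 0.00328N* = 0.788, so N* = 240.
Substitute into dN/dt = 0: 0.921(1 - 240/919) = 0.0221C*.
The bracket is 0.739, giving C* = 0.68/0.0221 = 30.8.

N* ≈ 240, C* ≈ 30.8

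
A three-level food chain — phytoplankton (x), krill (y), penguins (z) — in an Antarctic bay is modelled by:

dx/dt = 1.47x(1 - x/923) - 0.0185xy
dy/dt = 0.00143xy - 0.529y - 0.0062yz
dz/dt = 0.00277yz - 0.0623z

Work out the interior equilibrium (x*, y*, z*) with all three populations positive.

From dz/dt = 0: 0.00277y* = 0.0623, so y* = 22.5.
From dx/dt = 0: 1.47(1 - x*/923) = 0.0185·22.5, giving x* = 923·(1 - 0.283) = 662.
From dy/dt = 0: 0.00143·662 - 0.529 = 0.0062z*, so z* = 0.417/0.0062 = 67.3.

x* ≈ 662, y* ≈ 22.5, z* ≈ 67.3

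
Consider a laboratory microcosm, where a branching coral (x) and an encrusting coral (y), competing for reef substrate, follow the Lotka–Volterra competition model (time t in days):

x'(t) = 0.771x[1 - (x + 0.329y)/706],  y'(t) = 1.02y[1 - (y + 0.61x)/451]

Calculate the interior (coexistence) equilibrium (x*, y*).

x* ≈ 698, y* ≈ 25.4

Setting both brackets to zero gives the nullclines x + 0.329y = 706 and 0.61x + y = 451.
Substituting y = 451 - 0.61x into the first: x(1 - 0.329·0.61) = 706 - 0.329·451.
So x* = 558/0.799 = 698, and then y* = 451 - 0.61·698 = 25.4.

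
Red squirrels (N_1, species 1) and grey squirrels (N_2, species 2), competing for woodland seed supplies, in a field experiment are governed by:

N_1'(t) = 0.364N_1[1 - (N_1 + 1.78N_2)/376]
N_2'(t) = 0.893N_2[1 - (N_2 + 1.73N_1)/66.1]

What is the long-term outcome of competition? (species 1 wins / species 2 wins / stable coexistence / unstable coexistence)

Compare the nullcline intercepts: K1/α12 = 376/1.78 = 211 > K2 = 66.1; K2/α21 = 66.1/1.73 = 38.2 < K1 = 376.
Since the inequalities point opposite ways, species 1 can invade but species 2 cannot.

species 1 excludes species 2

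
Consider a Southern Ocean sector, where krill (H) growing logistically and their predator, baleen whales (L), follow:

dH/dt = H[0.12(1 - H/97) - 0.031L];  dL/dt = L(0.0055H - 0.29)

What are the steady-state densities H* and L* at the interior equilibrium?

From dL/dt = 0 with L > 0: 0.0055H* = 0.29, so H* = 52.7.
Substitute into dH/dt = 0: 0.12(1 - 52.7/97) = 0.031L*.
The bracket is 0.456, giving L* = 0.0548/0.031 = 1.77.

H* ≈ 52.7, L* ≈ 1.77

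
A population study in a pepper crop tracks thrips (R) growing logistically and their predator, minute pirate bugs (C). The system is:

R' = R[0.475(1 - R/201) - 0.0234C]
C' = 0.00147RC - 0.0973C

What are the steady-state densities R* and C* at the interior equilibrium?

From dC/dt = 0 with C > 0: 0.00147R* = 0.0973, so R* = 66.2.
Substitute into dR/dt = 0: 0.475(1 - 66.2/201) = 0.0234C*.
The bracket is 0.671, giving C* = 0.319/0.0234 = 13.6.

R* ≈ 66.2, C* ≈ 13.6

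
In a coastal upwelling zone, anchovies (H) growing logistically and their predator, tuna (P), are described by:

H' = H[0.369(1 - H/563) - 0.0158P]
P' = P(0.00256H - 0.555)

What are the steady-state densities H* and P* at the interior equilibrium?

From dP/dt = 0 with P > 0: 0.00256H* = 0.555, so H* = 217.
Substitute into dH/dt = 0: 0.369(1 - 217/563) = 0.0158P*.
The bracket is 0.615, giving P* = 0.227/0.0158 = 14.4.

H* ≈ 217, P* ≈ 14.4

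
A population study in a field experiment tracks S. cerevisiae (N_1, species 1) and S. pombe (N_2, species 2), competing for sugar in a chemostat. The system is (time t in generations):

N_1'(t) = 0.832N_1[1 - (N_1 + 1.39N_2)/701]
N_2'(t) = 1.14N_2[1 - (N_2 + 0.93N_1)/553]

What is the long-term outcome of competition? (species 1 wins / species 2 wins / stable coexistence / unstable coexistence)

unstable coexistence (outcome depends on initial conditions)

Compare the nullcline intercepts: K1/α12 = 701/1.39 = 504 < K2 = 553; K2/α21 = 553/0.93 = 595 < K1 = 701.
Since both are reversed, neither can invade when rare; the interior point is a saddle.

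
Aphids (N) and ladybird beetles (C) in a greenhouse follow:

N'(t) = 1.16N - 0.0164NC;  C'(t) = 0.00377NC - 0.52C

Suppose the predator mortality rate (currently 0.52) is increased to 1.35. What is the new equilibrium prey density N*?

At the interior fixed point, setting dC/dt = 0 with C > 0 fixes N* = (predator death rate)/(NC coefficient) — independent of the other coefficients.
With the change, N* = 1.35/0.00377 = 358; it rises from 138.

N* ≈ 358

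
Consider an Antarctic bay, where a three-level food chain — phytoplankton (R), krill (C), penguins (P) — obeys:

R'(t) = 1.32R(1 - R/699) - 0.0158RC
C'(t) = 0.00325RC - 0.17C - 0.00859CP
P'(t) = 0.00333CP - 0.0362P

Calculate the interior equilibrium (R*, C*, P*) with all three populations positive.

R* ≈ 608, C* ≈ 10.9, P* ≈ 210

From dP/dt = 0: 0.00333C* = 0.0362, so C* = 10.9.
From dR/dt = 0: 1.32(1 - R*/699) = 0.0158·10.9, giving R* = 699·(1 - 0.13) = 608.
From dC/dt = 0: 0.00325·608 - 0.17 = 0.00859P*, so P* = 1.81/0.00859 = 210.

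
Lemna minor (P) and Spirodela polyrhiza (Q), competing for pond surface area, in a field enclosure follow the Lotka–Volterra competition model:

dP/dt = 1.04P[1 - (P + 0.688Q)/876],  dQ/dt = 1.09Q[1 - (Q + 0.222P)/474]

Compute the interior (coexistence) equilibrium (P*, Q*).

Setting both brackets to zero gives the nullclines P + 0.688Q = 876 and 0.222P + Q = 474.
Substituting Q = 474 - 0.222P into the first: P(1 - 0.688·0.222) = 876 - 0.688·474.
So P* = 550/0.847 = 649, and then Q* = 474 - 0.222·649 = 330.

P* ≈ 649, Q* ≈ 330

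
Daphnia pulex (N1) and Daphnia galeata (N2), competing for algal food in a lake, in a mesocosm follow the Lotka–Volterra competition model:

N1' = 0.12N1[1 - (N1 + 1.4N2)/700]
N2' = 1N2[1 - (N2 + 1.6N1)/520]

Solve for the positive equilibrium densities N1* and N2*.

N1* ≈ 22.6, N2* ≈ 484

Setting both brackets to zero gives the nullclines N1 + 1.4N2 = 700 and 1.6N1 + N2 = 520.
Substituting N2 = 520 - 1.6N1 into the first: N1(1 - 1.4·1.6) = 700 - 1.4·520.
So N1* = -28/-1.24 = 22.6, and then N2* = 520 - 1.6·22.6 = 484.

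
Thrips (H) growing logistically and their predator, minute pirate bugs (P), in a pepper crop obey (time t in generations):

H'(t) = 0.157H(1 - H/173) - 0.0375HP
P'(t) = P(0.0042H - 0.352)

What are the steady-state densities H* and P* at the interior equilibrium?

From dP/dt = 0 with P > 0: 0.0042H* = 0.352, so H* = 83.8.
Substitute into dH/dt = 0: 0.157(1 - 83.8/173) = 0.0375P*.
The bracket is 0.516, giving P* = 0.0809/0.0375 = 2.16.

H* ≈ 83.8, P* ≈ 2.16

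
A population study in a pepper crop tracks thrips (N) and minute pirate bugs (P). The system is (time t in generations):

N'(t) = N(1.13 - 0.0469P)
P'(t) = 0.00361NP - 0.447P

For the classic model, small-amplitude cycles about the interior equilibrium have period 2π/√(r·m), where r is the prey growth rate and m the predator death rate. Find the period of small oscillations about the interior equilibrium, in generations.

T ≈ 8.84 generations

Here r = 1.13 and m = 0.447, so r·m = 0.505.
ω = √0.505 = 0.711 per generation, hence T = 2π/ω ≈ 8.84 generations.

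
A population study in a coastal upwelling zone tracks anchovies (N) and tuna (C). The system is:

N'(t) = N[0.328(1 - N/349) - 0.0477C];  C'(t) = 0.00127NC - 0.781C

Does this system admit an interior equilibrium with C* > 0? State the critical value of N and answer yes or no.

Threshold N = 615; K < 615, so no, the predator goes extinct.

The predator equation gives dC/dt > 0 only when N > 0.781/0.00127 = 615.
Without the predator, N → K = 349. Since 349 < 615, the predator cannot invade.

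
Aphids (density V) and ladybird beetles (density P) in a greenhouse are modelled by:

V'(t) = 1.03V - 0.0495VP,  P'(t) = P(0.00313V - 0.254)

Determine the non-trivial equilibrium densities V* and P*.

V* ≈ 81.2, P* ≈ 20.8

Set dP/dt = 0 with P > 0: 0.00313V - 0.254 = 0, so V* = 0.254/0.00313 = 81.2.
Set dV/dt = 0 with V > 0: 1.03 - 0.0495P = 0, so P* = 1.03/0.0495 = 20.8.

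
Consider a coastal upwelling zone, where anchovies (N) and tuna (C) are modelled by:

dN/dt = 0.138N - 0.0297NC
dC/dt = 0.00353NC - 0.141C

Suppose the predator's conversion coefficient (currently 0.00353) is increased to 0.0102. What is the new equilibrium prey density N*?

N* ≈ 13.8

At the interior fixed point, setting dC/dt = 0 with C > 0 fixes N* = (predator death rate)/(NC coefficient) — independent of the other coefficients.
With the change, N* = 0.141/0.0102 = 13.8; it falls from 39.9.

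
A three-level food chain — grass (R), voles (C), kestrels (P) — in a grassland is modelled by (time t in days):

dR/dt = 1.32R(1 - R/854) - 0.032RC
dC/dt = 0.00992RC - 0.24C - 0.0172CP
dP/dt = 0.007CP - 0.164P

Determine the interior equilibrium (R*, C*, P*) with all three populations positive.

R* ≈ 369, C* ≈ 23.4, P* ≈ 199

From dP/dt = 0: 0.007C* = 0.164, so C* = 23.4.
From dR/dt = 0: 1.32(1 - R*/854) = 0.032·23.4, giving R* = 854·(1 - 0.568) = 369.
From dC/dt = 0: 0.00992·369 - 0.24 = 0.0172P*, so P* = 3.42/0.0172 = 199.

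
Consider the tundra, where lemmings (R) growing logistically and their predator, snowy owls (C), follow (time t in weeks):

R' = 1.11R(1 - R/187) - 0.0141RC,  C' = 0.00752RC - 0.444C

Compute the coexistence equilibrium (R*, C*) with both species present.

From dC/dt = 0 with C > 0: 0.00752R* = 0.444, so R* = 59.
Substitute into dR/dt = 0: 1.11(1 - 59/187) = 0.0141C*.
The bracket is 0.684, giving C* = 0.76/0.0141 = 53.9.

R* ≈ 59, C* ≈ 53.9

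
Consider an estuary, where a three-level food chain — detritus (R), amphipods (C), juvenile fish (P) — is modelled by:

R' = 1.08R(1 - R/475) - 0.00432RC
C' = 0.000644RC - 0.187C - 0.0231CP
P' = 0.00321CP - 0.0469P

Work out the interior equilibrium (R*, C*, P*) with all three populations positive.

From dP/dt = 0: 0.00321C* = 0.0469, so C* = 14.6.
From dR/dt = 0: 1.08(1 - R*/475) = 0.00432·14.6, giving R* = 475·(1 - 0.0584) = 447.
From dC/dt = 0: 0.000644·447 - 0.187 = 0.0231P*, so P* = 0.101/0.0231 = 4.37.

R* ≈ 447, C* ≈ 14.6, P* ≈ 4.37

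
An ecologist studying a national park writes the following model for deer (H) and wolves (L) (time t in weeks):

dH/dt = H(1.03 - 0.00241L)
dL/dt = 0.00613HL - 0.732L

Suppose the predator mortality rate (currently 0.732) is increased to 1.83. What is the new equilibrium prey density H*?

H* ≈ 299

At the interior fixed point, setting dL/dt = 0 with L > 0 fixes H* = (predator death rate)/(HL coefficient) — independent of the other coefficients.
With the change, H* = 1.83/0.00613 = 299; it rises from 119.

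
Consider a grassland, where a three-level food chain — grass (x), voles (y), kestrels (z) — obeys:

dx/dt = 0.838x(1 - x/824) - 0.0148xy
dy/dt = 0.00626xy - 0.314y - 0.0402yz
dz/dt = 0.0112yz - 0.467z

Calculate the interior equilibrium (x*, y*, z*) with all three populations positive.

From dz/dt = 0: 0.0112y* = 0.467, so y* = 41.7.
From dx/dt = 0: 0.838(1 - x*/824) = 0.0148·41.7, giving x* = 824·(1 - 0.736) = 217.
From dy/dt = 0: 0.00626·217 - 0.314 = 0.0402z*, so z* = 1.05/0.0402 = 26.

x* ≈ 217, y* ≈ 41.7, z* ≈ 26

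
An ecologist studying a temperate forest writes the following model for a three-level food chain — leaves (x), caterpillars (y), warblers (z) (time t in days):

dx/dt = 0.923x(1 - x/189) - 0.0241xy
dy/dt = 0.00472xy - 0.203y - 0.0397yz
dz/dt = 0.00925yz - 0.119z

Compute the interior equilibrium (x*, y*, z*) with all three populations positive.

From dz/dt = 0: 0.00925y* = 0.119, so y* = 12.9.
From dx/dt = 0: 0.923(1 - x*/189) = 0.0241·12.9, giving x* = 189·(1 - 0.336) = 126.
From dy/dt = 0: 0.00472·126 - 0.203 = 0.0397z*, so z* = 0.389/0.0397 = 9.81.

x* ≈ 126, y* ≈ 12.9, z* ≈ 9.81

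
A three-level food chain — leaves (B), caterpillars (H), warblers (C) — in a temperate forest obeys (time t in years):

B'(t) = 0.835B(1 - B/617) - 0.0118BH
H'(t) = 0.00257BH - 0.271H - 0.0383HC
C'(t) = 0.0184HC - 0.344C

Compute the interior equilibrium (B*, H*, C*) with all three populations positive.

B* ≈ 454, H* ≈ 18.7, C* ≈ 23.4

From dC/dt = 0: 0.0184H* = 0.344, so H* = 18.7.
From dB/dt = 0: 0.835(1 - B*/617) = 0.0118·18.7, giving B* = 617·(1 - 0.264) = 454.
From dH/dt = 0: 0.00257·454 - 0.271 = 0.0383C*, so C* = 0.896/0.0383 = 23.4.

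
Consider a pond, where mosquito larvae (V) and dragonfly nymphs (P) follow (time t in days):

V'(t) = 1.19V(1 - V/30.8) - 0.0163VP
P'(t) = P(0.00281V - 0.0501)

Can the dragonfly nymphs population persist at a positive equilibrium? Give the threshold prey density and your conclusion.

Threshold V = 17.8; K > 17.8, so yes, the predator persists.

The predator equation gives dP/dt > 0 only when V > 0.0501/0.00281 = 17.8.
Without the predator, V → K = 30.8. Since 30.8 > 17.8, the predator can invade and persist.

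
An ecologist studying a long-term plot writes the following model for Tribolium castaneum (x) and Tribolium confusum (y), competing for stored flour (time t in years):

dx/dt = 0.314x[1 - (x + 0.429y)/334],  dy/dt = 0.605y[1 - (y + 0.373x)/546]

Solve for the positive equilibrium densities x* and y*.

x* ≈ 119, y* ≈ 502

Setting both brackets to zero gives the nullclines x + 0.429y = 334 and 0.373x + y = 546.
Substituting y = 546 - 0.373x into the first: x(1 - 0.429·0.373) = 334 - 0.429·546.
So x* = 99.8/0.84 = 119, and then y* = 546 - 0.373·119 = 502.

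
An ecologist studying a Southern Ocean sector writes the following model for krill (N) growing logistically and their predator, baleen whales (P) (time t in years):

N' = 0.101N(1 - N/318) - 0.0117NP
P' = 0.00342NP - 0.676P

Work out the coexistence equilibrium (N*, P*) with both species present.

From dP/dt = 0 with P > 0: 0.00342N* = 0.676, so N* = 198.
Substitute into dN/dt = 0: 0.101(1 - 198/318) = 0.0117P*.
The bracket is 0.378, giving P* = 0.0382/0.0117 = 3.27.

N* ≈ 198, P* ≈ 3.27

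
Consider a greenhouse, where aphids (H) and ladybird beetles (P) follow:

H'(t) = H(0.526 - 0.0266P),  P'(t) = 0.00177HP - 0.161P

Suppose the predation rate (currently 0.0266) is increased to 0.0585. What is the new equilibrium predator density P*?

At the interior fixed point, setting dH/dt = 0 with H > 0 fixes P* = (prey growth rate)/(HP coefficient) — independent of the other coefficients.
With the change, P* = 0.526/0.0585 = 8.99; it falls from 19.8.

P* ≈ 8.99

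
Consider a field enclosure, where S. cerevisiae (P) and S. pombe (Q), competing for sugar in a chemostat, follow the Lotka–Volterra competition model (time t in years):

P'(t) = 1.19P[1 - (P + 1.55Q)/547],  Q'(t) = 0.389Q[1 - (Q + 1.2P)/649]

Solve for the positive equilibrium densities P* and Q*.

Setting both brackets to zero gives the nullclines P + 1.55Q = 547 and 1.2P + Q = 649.
Substituting Q = 649 - 1.2P into the first: P(1 - 1.55·1.2) = 547 - 1.55·649.
So P* = -459/-0.86 = 534, and then Q* = 649 - 1.2·534 = 8.6.

P* ≈ 534, Q* ≈ 8.6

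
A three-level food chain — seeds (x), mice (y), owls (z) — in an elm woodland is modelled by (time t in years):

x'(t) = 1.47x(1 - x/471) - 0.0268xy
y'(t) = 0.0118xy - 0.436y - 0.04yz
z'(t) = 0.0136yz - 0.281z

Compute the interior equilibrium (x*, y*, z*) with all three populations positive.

From dz/dt = 0: 0.0136y* = 0.281, so y* = 20.7.
From dx/dt = 0: 1.47(1 - x*/471) = 0.0268·20.7, giving x* = 471·(1 - 0.377) = 294.
From dy/dt = 0: 0.0118·294 - 0.436 = 0.04z*, so z* = 3.03/0.04 = 75.7.

x* ≈ 294, y* ≈ 20.7, z* ≈ 75.7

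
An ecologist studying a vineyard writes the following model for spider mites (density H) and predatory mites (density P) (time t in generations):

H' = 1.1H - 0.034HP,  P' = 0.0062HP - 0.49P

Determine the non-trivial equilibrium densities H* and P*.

H* ≈ 79, P* ≈ 32.4

Set dP/dt = 0 with P > 0: 0.0062H - 0.49 = 0, so H* = 0.49/0.0062 = 79.
Set dH/dt = 0 with H > 0: 1.1 - 0.034P = 0, so P* = 1.1/0.034 = 32.4.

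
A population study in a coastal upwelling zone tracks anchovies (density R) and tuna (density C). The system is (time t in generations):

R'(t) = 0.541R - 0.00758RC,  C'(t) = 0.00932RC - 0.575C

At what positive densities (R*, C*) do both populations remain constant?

R* ≈ 61.7, C* ≈ 71.4

Set dC/dt = 0 with C > 0: 0.00932R - 0.575 = 0, so R* = 0.575/0.00932 = 61.7.
Set dR/dt = 0 with R > 0: 0.541 - 0.00758C = 0, so C* = 0.541/0.00758 = 71.4.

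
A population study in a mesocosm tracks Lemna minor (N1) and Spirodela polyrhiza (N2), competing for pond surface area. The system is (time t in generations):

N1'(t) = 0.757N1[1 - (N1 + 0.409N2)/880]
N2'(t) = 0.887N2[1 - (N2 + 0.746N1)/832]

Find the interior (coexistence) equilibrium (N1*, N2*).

N1* ≈ 777, N2* ≈ 253

Setting both brackets to zero gives the nullclines N1 + 0.409N2 = 880 and 0.746N1 + N2 = 832.
Substituting N2 = 832 - 0.746N1 into the first: N1(1 - 0.409·0.746) = 880 - 0.409·832.
So N1* = 540/0.695 = 777, and then N2* = 832 - 0.746·777 = 253.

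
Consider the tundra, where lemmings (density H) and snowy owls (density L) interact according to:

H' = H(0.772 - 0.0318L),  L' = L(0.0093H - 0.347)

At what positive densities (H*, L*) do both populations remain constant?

Set dL/dt = 0 with L > 0: 0.0093H - 0.347 = 0, so H* = 0.347/0.0093 = 37.3.
Set dH/dt = 0 with H > 0: 0.772 - 0.0318L = 0, so L* = 0.772/0.0318 = 24.3.

H* ≈ 37.3, L* ≈ 24.3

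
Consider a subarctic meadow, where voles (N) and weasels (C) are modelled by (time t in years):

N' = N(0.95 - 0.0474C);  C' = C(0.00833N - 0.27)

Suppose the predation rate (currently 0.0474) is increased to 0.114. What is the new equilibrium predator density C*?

C* ≈ 8.33

At the interior fixed point, setting dN/dt = 0 with N > 0 fixes C* = (prey growth rate)/(NC coefficient) — independent of the other coefficients.
With the change, C* = 0.95/0.114 = 8.33; it falls from 20.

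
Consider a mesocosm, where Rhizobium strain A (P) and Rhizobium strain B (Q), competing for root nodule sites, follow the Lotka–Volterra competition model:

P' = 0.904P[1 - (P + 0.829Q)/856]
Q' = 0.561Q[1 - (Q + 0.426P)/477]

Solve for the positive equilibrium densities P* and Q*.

P* ≈ 712, Q* ≈ 174

Setting both brackets to zero gives the nullclines P + 0.829Q = 856 and 0.426P + Q = 477.
Substituting Q = 477 - 0.426P into the first: P(1 - 0.829·0.426) = 856 - 0.829·477.
So P* = 461/0.647 = 712, and then Q* = 477 - 0.426·712 = 174.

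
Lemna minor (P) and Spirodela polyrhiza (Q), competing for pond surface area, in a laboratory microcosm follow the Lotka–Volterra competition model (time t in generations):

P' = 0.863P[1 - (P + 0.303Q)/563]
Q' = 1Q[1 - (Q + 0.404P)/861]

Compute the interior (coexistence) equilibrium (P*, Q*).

Setting both brackets to zero gives the nullclines P + 0.303Q = 563 and 0.404P + Q = 861.
Substituting Q = 861 - 0.404P into the first: P(1 - 0.303·0.404) = 563 - 0.303·861.
So P* = 302/0.878 = 344, and then Q* = 861 - 0.404·344 = 722.

P* ≈ 344, Q* ≈ 722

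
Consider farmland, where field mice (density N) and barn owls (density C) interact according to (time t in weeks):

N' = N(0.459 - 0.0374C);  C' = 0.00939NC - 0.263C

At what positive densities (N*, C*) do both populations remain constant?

Set dC/dt = 0 with C > 0: 0.00939N - 0.263 = 0, so N* = 0.263/0.00939 = 28.
Set dN/dt = 0 with N > 0: 0.459 - 0.0374C = 0, so C* = 0.459/0.0374 = 12.3.

N* ≈ 28, C* ≈ 12.3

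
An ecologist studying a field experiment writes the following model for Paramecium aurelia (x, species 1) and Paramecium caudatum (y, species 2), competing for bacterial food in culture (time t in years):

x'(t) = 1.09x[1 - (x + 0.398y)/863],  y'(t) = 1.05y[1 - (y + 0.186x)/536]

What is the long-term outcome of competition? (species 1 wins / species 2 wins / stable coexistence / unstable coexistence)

Compare the nullcline intercepts: K1/α12 = 863/0.398 = 2170 > K2 = 536; K2/α21 = 536/0.186 = 2880 > K1 = 863.
Since both inequalities hold, each species can invade when rare, so the interior equilibrium is stable.

stable coexistence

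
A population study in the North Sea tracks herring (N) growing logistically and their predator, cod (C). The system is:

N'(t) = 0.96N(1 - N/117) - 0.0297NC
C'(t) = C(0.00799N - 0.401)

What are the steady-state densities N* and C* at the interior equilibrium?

N* ≈ 50.2, C* ≈ 18.5

From dC/dt = 0 with C > 0: 0.00799N* = 0.401, so N* = 50.2.
Substitute into dN/dt = 0: 0.96(1 - 50.2/117) = 0.0297C*.
The bracket is 0.571, giving C* = 0.548/0.0297 = 18.5.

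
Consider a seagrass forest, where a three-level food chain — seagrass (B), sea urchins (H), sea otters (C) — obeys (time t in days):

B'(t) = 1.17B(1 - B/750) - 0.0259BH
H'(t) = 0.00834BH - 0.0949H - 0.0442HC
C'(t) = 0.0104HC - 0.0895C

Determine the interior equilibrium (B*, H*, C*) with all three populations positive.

From dC/dt = 0: 0.0104H* = 0.0895, so H* = 8.61.
From dB/dt = 0: 1.17(1 - B*/750) = 0.0259·8.61, giving B* = 750·(1 - 0.191) = 607.
From dH/dt = 0: 0.00834·607 - 0.0949 = 0.0442C*, so C* = 4.97/0.0442 = 112.

B* ≈ 607, H* ≈ 8.61, C* ≈ 112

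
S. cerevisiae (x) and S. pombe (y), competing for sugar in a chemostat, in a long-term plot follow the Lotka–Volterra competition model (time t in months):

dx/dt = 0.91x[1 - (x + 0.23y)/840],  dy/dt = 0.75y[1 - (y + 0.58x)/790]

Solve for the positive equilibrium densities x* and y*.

x* ≈ 760, y* ≈ 349

Setting both brackets to zero gives the nullclines x + 0.23y = 840 and 0.58x + y = 790.
Substituting y = 790 - 0.58x into the first: x(1 - 0.23·0.58) = 840 - 0.23·790.
So x* = 658/0.867 = 760, and then y* = 790 - 0.58·760 = 349.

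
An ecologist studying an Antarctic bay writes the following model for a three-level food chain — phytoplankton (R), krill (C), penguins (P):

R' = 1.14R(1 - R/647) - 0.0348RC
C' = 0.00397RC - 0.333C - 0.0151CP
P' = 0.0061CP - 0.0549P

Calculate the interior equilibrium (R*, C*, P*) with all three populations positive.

From dP/dt = 0: 0.0061C* = 0.0549, so C* = 9.
From dR/dt = 0: 1.14(1 - R*/647) = 0.0348·9, giving R* = 647·(1 - 0.275) = 469.
From dC/dt = 0: 0.00397·469 - 0.333 = 0.0151P*, so P* = 1.53/0.0151 = 101.

R* ≈ 469, C* ≈ 9, P* ≈ 101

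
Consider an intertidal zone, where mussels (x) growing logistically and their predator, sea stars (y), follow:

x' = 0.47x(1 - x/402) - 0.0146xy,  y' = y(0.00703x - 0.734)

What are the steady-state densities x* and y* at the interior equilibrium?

From dy/dt = 0 with y > 0: 0.00703x* = 0.734, so x* = 104.
Substitute into dx/dt = 0: 0.47(1 - 104/402) = 0.0146y*.
The bracket is 0.74, giving y* = 0.348/0.0146 = 23.8.

x* ≈ 104, y* ≈ 23.8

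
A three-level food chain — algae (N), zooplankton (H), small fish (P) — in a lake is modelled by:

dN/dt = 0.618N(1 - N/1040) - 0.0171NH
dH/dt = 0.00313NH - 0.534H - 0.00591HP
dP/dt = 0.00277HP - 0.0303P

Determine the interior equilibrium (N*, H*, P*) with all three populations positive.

N* ≈ 725, H* ≈ 10.9, P* ≈ 294

From dP/dt = 0: 0.00277H* = 0.0303, so H* = 10.9.
From dN/dt = 0: 0.618(1 - N*/1040) = 0.0171·10.9, giving N* = 1040·(1 - 0.303) = 725.
From dH/dt = 0: 0.00313·725 - 0.534 = 0.00591P*, so P* = 1.74/0.00591 = 294.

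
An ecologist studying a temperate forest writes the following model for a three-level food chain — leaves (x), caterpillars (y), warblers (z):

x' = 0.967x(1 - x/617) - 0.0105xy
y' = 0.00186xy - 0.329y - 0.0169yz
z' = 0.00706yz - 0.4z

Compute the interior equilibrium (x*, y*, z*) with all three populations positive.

x* ≈ 237, y* ≈ 56.7, z* ≈ 6.66

From dz/dt = 0: 0.00706y* = 0.4, so y* = 56.7.
From dx/dt = 0: 0.967(1 - x*/617) = 0.0105·56.7, giving x* = 617·(1 - 0.615) = 237.
From dy/dt = 0: 0.00186·237 - 0.329 = 0.0169z*, so z* = 0.113/0.0169 = 6.66.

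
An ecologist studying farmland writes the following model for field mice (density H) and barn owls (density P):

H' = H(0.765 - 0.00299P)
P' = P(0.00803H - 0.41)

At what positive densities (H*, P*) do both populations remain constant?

Set dP/dt = 0 with P > 0: 0.00803H - 0.41 = 0, so H* = 0.41/0.00803 = 51.1.
Set dH/dt = 0 with H > 0: 0.765 - 0.00299P = 0, so P* = 0.765/0.00299 = 256.

H* ≈ 51.1, P* ≈ 256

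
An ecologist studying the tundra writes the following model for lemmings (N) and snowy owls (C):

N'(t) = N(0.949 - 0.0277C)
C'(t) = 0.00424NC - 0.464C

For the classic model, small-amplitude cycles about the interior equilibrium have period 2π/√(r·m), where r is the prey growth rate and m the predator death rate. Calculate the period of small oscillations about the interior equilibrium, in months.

T ≈ 9.47 months

Here r = 0.949 and m = 0.464, so r·m = 0.44.
ω = √0.44 = 0.664 per month, hence T = 2π/ω ≈ 9.47 months.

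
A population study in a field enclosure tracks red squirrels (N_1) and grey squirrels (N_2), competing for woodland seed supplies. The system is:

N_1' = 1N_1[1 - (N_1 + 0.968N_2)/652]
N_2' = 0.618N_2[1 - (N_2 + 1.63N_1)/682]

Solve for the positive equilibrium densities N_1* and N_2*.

Setting both brackets to zero gives the nullclines N_1 + 0.968N_2 = 652 and 1.63N_1 + N_2 = 682.
Substituting N_2 = 682 - 1.63N_1 into the first: N_1(1 - 0.968·1.63) = 652 - 0.968·682.
So N_1* = -8.18/-0.578 = 14.1, and then N_2* = 682 - 1.63·14.1 = 659.

N_1* ≈ 14.1, N_2* ≈ 659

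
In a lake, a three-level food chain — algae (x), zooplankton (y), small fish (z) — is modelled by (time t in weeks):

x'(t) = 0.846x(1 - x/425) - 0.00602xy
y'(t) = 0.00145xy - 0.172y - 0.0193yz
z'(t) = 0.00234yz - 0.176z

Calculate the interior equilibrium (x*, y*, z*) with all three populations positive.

x* ≈ 198, y* ≈ 75.2, z* ≈ 5.93

From dz/dt = 0: 0.00234y* = 0.176, so y* = 75.2.
From dx/dt = 0: 0.846(1 - x*/425) = 0.00602·75.2, giving x* = 425·(1 - 0.535) = 198.
From dy/dt = 0: 0.00145·198 - 0.172 = 0.0193z*, so z* = 0.114/0.0193 = 5.93.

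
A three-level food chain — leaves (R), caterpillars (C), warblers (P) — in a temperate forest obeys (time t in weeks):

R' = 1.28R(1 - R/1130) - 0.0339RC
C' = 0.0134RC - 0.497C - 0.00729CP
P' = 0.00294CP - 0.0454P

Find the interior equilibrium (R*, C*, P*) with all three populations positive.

R* ≈ 668, C* ≈ 15.4, P* ≈ 1160

From dP/dt = 0: 0.00294C* = 0.0454, so C* = 15.4.
From dR/dt = 0: 1.28(1 - R*/1130) = 0.0339·15.4, giving R* = 1130·(1 - 0.409) = 668.
From dC/dt = 0: 0.0134·668 - 0.497 = 0.00729P*, so P* = 8.45/0.00729 = 1160.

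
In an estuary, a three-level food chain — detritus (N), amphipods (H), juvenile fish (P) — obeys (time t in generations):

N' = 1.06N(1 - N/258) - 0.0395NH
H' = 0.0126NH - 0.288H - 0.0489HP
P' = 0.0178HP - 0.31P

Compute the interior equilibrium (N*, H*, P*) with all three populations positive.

N* ≈ 90.6, H* ≈ 17.4, P* ≈ 17.4

From dP/dt = 0: 0.0178H* = 0.31, so H* = 17.4.
From dN/dt = 0: 1.06(1 - N*/258) = 0.0395·17.4, giving N* = 258·(1 - 0.649) = 90.6.
From dH/dt = 0: 0.0126·90.6 - 0.288 = 0.0489P*, so P* = 0.853/0.0489 = 17.4.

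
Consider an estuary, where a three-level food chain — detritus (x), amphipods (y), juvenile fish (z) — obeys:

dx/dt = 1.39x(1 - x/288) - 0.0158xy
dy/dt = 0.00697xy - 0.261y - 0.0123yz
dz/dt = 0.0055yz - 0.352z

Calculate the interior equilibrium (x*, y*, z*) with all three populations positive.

From dz/dt = 0: 0.0055y* = 0.352, so y* = 64.
From dx/dt = 0: 1.39(1 - x*/288) = 0.0158·64, giving x* = 288·(1 - 0.727) = 78.5.
From dy/dt = 0: 0.00697·78.5 - 0.261 = 0.0123z*, so z* = 0.286/0.0123 = 23.3.

x* ≈ 78.5, y* ≈ 64, z* ≈ 23.3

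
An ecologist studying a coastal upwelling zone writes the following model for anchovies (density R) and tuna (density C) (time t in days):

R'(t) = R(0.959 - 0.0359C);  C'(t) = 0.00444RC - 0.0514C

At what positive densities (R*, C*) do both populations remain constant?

Set dC/dt = 0 with C > 0: 0.00444R - 0.0514 = 0, so R* = 0.0514/0.00444 = 11.6.
Set dR/dt = 0 with R > 0: 0.959 - 0.0359C = 0, so C* = 0.959/0.0359 = 26.7.

R* ≈ 11.6, C* ≈ 26.7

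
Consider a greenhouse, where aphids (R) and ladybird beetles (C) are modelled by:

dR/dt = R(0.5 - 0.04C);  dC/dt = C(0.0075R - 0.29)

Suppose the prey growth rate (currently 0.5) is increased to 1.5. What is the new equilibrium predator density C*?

At the interior fixed point, setting dR/dt = 0 with R > 0 fixes C* = (prey growth rate)/(RC coefficient) — independent of the other coefficients.
With the change, C* = 1.5/0.04 = 37.5; it rises from 12.5.

C* ≈ 37.5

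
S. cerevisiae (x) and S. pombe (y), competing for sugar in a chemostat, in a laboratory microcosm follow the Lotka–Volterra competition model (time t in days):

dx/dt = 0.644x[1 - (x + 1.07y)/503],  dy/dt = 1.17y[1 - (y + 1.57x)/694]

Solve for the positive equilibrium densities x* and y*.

Setting both brackets to zero gives the nullclines x + 1.07y = 503 and 1.57x + y = 694.
Substituting y = 694 - 1.57x into the first: x(1 - 1.07·1.57) = 503 - 1.07·694.
So x* = -240/-0.68 = 352, and then y* = 694 - 1.57·352 = 141.

x* ≈ 352, y* ≈ 141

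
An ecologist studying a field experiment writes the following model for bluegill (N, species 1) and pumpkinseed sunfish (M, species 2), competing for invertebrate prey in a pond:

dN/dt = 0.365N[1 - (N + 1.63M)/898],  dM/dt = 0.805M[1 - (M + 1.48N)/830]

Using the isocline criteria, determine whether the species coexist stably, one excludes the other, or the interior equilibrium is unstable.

unstable coexistence (outcome depends on initial conditions)

Compare the nullcline intercepts: K1/α12 = 898/1.63 = 551 < K2 = 830; K2/α21 = 830/1.48 = 561 < K1 = 898.
Since both are reversed, neither can invade when rare; the interior point is a saddle.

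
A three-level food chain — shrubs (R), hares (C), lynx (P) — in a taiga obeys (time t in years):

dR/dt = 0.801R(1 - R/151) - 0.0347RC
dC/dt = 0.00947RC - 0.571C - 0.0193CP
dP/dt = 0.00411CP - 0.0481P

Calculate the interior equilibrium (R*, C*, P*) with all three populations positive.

From dP/dt = 0: 0.00411C* = 0.0481, so C* = 11.7.
From dR/dt = 0: 0.801(1 - R*/151) = 0.0347·11.7, giving R* = 151·(1 - 0.507) = 74.4.
From dC/dt = 0: 0.00947·74.4 - 0.571 = 0.0193P*, so P* = 0.134/0.0193 = 6.94.

R* ≈ 74.4, C* ≈ 11.7, P* ≈ 6.94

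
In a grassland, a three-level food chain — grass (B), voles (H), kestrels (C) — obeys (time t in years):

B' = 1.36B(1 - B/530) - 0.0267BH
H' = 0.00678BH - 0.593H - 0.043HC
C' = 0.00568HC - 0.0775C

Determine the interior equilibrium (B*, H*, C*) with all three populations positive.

From dC/dt = 0: 0.00568H* = 0.0775, so H* = 13.6.
From dB/dt = 0: 1.36(1 - B*/530) = 0.0267·13.6, giving B* = 530·(1 - 0.268) = 388.
From dH/dt = 0: 0.00678·388 - 0.593 = 0.043C*, so C* = 2.04/0.043 = 47.4.

B* ≈ 388, H* ≈ 13.6, C* ≈ 47.4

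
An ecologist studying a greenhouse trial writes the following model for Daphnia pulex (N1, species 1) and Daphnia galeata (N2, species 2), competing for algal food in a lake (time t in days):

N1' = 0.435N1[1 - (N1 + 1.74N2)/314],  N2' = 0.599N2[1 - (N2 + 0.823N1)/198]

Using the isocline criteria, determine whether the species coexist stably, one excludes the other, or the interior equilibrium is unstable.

unstable coexistence (outcome depends on initial conditions)

Compare the nullcline intercepts: K1/α12 = 314/1.74 = 180 < K2 = 198; K2/α21 = 198/0.823 = 241 < K1 = 314.
Since both are reversed, neither can invade when rare; the interior point is a saddle.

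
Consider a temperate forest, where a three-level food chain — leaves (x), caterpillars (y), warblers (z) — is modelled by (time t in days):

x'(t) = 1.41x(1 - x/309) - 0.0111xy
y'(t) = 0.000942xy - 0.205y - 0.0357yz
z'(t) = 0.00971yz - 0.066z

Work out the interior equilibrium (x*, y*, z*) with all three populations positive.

x* ≈ 292, y* ≈ 6.8, z* ≈ 1.97

From dz/dt = 0: 0.00971y* = 0.066, so y* = 6.8.
From dx/dt = 0: 1.41(1 - x*/309) = 0.0111·6.8, giving x* = 309·(1 - 0.0535) = 292.
From dy/dt = 0: 0.000942·292 - 0.205 = 0.0357z*, so z* = 0.0705/0.0357 = 1.97.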